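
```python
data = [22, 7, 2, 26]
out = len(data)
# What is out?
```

Answer: 4

Derivation:
Trace (tracking out):
data = [22, 7, 2, 26]  # -> data = [22, 7, 2, 26]
out = len(data)  # -> out = 4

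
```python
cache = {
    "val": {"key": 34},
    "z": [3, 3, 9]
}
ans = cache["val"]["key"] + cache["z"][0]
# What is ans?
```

Trace (tracking ans):
cache = {'val': {'key': 34}, 'z': [3, 3, 9]}  # -> cache = {'val': {'key': 34}, 'z': [3, 3, 9]}
ans = cache['val']['key'] + cache['z'][0]  # -> ans = 37

Answer: 37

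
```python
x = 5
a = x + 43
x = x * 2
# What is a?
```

Answer: 48

Derivation:
Trace (tracking a):
x = 5  # -> x = 5
a = x + 43  # -> a = 48
x = x * 2  # -> x = 10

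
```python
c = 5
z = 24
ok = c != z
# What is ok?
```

Trace (tracking ok):
c = 5  # -> c = 5
z = 24  # -> z = 24
ok = c != z  # -> ok = True

Answer: True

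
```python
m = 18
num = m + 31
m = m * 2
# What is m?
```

Answer: 36

Derivation:
Trace (tracking m):
m = 18  # -> m = 18
num = m + 31  # -> num = 49
m = m * 2  # -> m = 36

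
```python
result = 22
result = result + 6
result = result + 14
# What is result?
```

Trace (tracking result):
result = 22  # -> result = 22
result = result + 6  # -> result = 28
result = result + 14  # -> result = 42

Answer: 42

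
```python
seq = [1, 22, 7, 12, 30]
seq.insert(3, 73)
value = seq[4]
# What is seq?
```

Answer: [1, 22, 7, 73, 12, 30]

Derivation:
Trace (tracking seq):
seq = [1, 22, 7, 12, 30]  # -> seq = [1, 22, 7, 12, 30]
seq.insert(3, 73)  # -> seq = [1, 22, 7, 73, 12, 30]
value = seq[4]  # -> value = 12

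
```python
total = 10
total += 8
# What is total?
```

Trace (tracking total):
total = 10  # -> total = 10
total += 8  # -> total = 18

Answer: 18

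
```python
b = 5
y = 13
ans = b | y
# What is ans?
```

Trace (tracking ans):
b = 5  # -> b = 5
y = 13  # -> y = 13
ans = b | y  # -> ans = 13

Answer: 13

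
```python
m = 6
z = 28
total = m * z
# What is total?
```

Trace (tracking total):
m = 6  # -> m = 6
z = 28  # -> z = 28
total = m * z  # -> total = 168

Answer: 168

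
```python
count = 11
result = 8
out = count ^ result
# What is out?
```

Answer: 3

Derivation:
Trace (tracking out):
count = 11  # -> count = 11
result = 8  # -> result = 8
out = count ^ result  # -> out = 3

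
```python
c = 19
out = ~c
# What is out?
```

Answer: -20

Derivation:
Trace (tracking out):
c = 19  # -> c = 19
out = ~c  # -> out = -20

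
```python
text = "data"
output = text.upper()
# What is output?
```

Answer: 'DATA'

Derivation:
Trace (tracking output):
text = 'data'  # -> text = 'data'
output = text.upper()  # -> output = 'DATA'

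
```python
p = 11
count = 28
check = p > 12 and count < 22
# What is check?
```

Trace (tracking check):
p = 11  # -> p = 11
count = 28  # -> count = 28
check = p > 12 and count < 22  # -> check = False

Answer: False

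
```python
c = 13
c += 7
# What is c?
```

Answer: 20

Derivation:
Trace (tracking c):
c = 13  # -> c = 13
c += 7  # -> c = 20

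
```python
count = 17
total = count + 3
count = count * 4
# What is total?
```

Trace (tracking total):
count = 17  # -> count = 17
total = count + 3  # -> total = 20
count = count * 4  # -> count = 68

Answer: 20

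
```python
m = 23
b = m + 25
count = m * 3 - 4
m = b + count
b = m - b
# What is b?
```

Answer: 65

Derivation:
Trace (tracking b):
m = 23  # -> m = 23
b = m + 25  # -> b = 48
count = m * 3 - 4  # -> count = 65
m = b + count  # -> m = 113
b = m - b  # -> b = 65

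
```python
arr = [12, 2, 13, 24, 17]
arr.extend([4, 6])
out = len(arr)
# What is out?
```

Trace (tracking out):
arr = [12, 2, 13, 24, 17]  # -> arr = [12, 2, 13, 24, 17]
arr.extend([4, 6])  # -> arr = [12, 2, 13, 24, 17, 4, 6]
out = len(arr)  # -> out = 7

Answer: 7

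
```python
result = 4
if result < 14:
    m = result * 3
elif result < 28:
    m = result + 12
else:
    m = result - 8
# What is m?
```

Answer: 12

Derivation:
Trace (tracking m):
result = 4  # -> result = 4
if result < 14:  # condition is True
    m = result * 3  # -> m = 12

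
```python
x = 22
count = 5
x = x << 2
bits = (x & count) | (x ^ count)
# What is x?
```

Trace (tracking x):
x = 22  # -> x = 22
count = 5  # -> count = 5
x = x << 2  # -> x = 88
bits = x & count | x ^ count  # -> bits = 93

Answer: 88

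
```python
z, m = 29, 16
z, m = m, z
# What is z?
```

Answer: 16

Derivation:
Trace (tracking z):
z, m = (29, 16)  # -> z = 29, m = 16
z, m = (m, z)  # -> z = 16, m = 29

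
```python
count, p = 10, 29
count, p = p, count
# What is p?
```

Answer: 10

Derivation:
Trace (tracking p):
count, p = (10, 29)  # -> count = 10, p = 29
count, p = (p, count)  # -> count = 29, p = 10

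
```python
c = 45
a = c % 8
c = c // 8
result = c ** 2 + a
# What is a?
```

Answer: 5

Derivation:
Trace (tracking a):
c = 45  # -> c = 45
a = c % 8  # -> a = 5
c = c // 8  # -> c = 5
result = c ** 2 + a  # -> result = 30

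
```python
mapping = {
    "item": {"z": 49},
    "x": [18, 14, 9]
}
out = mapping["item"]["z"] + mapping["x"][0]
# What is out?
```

Trace (tracking out):
mapping = {'item': {'z': 49}, 'x': [18, 14, 9]}  # -> mapping = {'item': {'z': 49}, 'x': [18, 14, 9]}
out = mapping['item']['z'] + mapping['x'][0]  # -> out = 67

Answer: 67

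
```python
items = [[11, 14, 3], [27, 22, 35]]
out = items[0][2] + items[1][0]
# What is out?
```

Trace (tracking out):
items = [[11, 14, 3], [27, 22, 35]]  # -> items = [[11, 14, 3], [27, 22, 35]]
out = items[0][2] + items[1][0]  # -> out = 30

Answer: 30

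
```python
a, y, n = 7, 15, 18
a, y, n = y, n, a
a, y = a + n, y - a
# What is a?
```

Answer: 22

Derivation:
Trace (tracking a):
a, y, n = (7, 15, 18)  # -> a = 7, y = 15, n = 18
a, y, n = (y, n, a)  # -> a = 15, y = 18, n = 7
a, y = (a + n, y - a)  # -> a = 22, y = 3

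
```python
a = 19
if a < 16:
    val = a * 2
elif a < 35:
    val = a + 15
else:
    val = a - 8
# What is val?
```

Trace (tracking val):
a = 19  # -> a = 19
if a < 16:  # condition is False
elif a < 35:  # condition is True
    val = a + 15  # -> val = 34

Answer: 34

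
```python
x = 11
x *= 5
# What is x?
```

Answer: 55

Derivation:
Trace (tracking x):
x = 11  # -> x = 11
x *= 5  # -> x = 55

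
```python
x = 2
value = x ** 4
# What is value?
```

Answer: 16

Derivation:
Trace (tracking value):
x = 2  # -> x = 2
value = x ** 4  # -> value = 16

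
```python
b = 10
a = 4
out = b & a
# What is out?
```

Answer: 0

Derivation:
Trace (tracking out):
b = 10  # -> b = 10
a = 4  # -> a = 4
out = b & a  # -> out = 0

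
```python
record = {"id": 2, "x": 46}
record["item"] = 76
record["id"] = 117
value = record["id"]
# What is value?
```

Answer: 117

Derivation:
Trace (tracking value):
record = {'id': 2, 'x': 46}  # -> record = {'id': 2, 'x': 46}
record['item'] = 76  # -> record = {'id': 2, 'x': 46, 'item': 76}
record['id'] = 117  # -> record = {'id': 117, 'x': 46, 'item': 76}
value = record['id']  # -> value = 117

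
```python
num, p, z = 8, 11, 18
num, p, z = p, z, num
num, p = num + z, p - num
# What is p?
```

Answer: 7

Derivation:
Trace (tracking p):
num, p, z = (8, 11, 18)  # -> num = 8, p = 11, z = 18
num, p, z = (p, z, num)  # -> num = 11, p = 18, z = 8
num, p = (num + z, p - num)  # -> num = 19, p = 7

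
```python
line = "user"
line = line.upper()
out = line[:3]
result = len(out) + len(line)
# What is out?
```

Answer: 'USE'

Derivation:
Trace (tracking out):
line = 'user'  # -> line = 'user'
line = line.upper()  # -> line = 'USER'
out = line[:3]  # -> out = 'USE'
result = len(out) + len(line)  # -> result = 7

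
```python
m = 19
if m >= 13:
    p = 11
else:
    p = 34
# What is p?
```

Trace (tracking p):
m = 19  # -> m = 19
if m >= 13:  # condition is True
    p = 11  # -> p = 11

Answer: 11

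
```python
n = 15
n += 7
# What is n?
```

Trace (tracking n):
n = 15  # -> n = 15
n += 7  # -> n = 22

Answer: 22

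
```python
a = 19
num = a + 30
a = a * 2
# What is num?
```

Answer: 49

Derivation:
Trace (tracking num):
a = 19  # -> a = 19
num = a + 30  # -> num = 49
a = a * 2  # -> a = 38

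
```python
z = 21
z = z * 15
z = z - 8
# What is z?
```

Trace (tracking z):
z = 21  # -> z = 21
z = z * 15  # -> z = 315
z = z - 8  # -> z = 307

Answer: 307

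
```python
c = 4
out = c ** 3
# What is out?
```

Answer: 64

Derivation:
Trace (tracking out):
c = 4  # -> c = 4
out = c ** 3  # -> out = 64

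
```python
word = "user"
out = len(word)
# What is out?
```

Answer: 4

Derivation:
Trace (tracking out):
word = 'user'  # -> word = 'user'
out = len(word)  # -> out = 4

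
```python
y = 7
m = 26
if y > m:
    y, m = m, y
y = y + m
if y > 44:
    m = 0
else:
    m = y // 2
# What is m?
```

Trace (tracking m):
y = 7  # -> y = 7
m = 26  # -> m = 26
if y > m:  # condition is False
y = y + m  # -> y = 33
if y > 44:  # condition is False
else:
    m = y // 2  # -> m = 16

Answer: 16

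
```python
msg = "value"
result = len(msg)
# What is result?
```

Answer: 5

Derivation:
Trace (tracking result):
msg = 'value'  # -> msg = 'value'
result = len(msg)  # -> result = 5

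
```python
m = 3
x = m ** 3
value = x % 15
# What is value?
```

Answer: 12

Derivation:
Trace (tracking value):
m = 3  # -> m = 3
x = m ** 3  # -> x = 27
value = x % 15  # -> value = 12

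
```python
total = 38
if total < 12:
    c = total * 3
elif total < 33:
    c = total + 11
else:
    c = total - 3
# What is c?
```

Trace (tracking c):
total = 38  # -> total = 38
if total < 12:  # condition is False
elif total < 33:  # condition is False
else:
    c = total - 3  # -> c = 35

Answer: 35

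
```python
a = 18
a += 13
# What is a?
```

Answer: 31

Derivation:
Trace (tracking a):
a = 18  # -> a = 18
a += 13  # -> a = 31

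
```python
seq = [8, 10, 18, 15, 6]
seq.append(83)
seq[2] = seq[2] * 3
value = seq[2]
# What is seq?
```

Answer: [8, 10, 54, 15, 6, 83]

Derivation:
Trace (tracking seq):
seq = [8, 10, 18, 15, 6]  # -> seq = [8, 10, 18, 15, 6]
seq.append(83)  # -> seq = [8, 10, 18, 15, 6, 83]
seq[2] = seq[2] * 3  # -> seq = [8, 10, 54, 15, 6, 83]
value = seq[2]  # -> value = 54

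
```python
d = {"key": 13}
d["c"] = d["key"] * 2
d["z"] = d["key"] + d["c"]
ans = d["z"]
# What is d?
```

Answer: {'key': 13, 'c': 26, 'z': 39}

Derivation:
Trace (tracking d):
d = {'key': 13}  # -> d = {'key': 13}
d['c'] = d['key'] * 2  # -> d = {'key': 13, 'c': 26}
d['z'] = d['key'] + d['c']  # -> d = {'key': 13, 'c': 26, 'z': 39}
ans = d['z']  # -> ans = 39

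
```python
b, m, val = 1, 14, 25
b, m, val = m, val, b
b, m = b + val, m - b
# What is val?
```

Answer: 1

Derivation:
Trace (tracking val):
b, m, val = (1, 14, 25)  # -> b = 1, m = 14, val = 25
b, m, val = (m, val, b)  # -> b = 14, m = 25, val = 1
b, m = (b + val, m - b)  # -> b = 15, m = 11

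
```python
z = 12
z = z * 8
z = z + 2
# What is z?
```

Answer: 98

Derivation:
Trace (tracking z):
z = 12  # -> z = 12
z = z * 8  # -> z = 96
z = z + 2  # -> z = 98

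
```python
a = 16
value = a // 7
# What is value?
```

Answer: 2

Derivation:
Trace (tracking value):
a = 16  # -> a = 16
value = a // 7  # -> value = 2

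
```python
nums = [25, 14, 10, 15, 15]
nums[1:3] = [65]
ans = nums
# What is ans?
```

Trace (tracking ans):
nums = [25, 14, 10, 15, 15]  # -> nums = [25, 14, 10, 15, 15]
nums[1:3] = [65]  # -> nums = [25, 65, 15, 15]
ans = nums  # -> ans = [25, 65, 15, 15]

Answer: [25, 65, 15, 15]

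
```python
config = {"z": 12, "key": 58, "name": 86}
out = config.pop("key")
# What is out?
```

Answer: 58

Derivation:
Trace (tracking out):
config = {'z': 12, 'key': 58, 'name': 86}  # -> config = {'z': 12, 'key': 58, 'name': 86}
out = config.pop('key')  # -> out = 58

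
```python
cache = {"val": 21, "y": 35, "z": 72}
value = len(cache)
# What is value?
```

Answer: 3

Derivation:
Trace (tracking value):
cache = {'val': 21, 'y': 35, 'z': 72}  # -> cache = {'val': 21, 'y': 35, 'z': 72}
value = len(cache)  # -> value = 3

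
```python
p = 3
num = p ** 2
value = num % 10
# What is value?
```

Answer: 9

Derivation:
Trace (tracking value):
p = 3  # -> p = 3
num = p ** 2  # -> num = 9
value = num % 10  # -> value = 9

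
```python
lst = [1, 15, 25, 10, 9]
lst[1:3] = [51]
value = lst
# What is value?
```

Answer: [1, 51, 10, 9]

Derivation:
Trace (tracking value):
lst = [1, 15, 25, 10, 9]  # -> lst = [1, 15, 25, 10, 9]
lst[1:3] = [51]  # -> lst = [1, 51, 10, 9]
value = lst  # -> value = [1, 51, 10, 9]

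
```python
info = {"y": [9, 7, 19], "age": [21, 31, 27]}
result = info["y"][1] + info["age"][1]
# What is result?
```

Trace (tracking result):
info = {'y': [9, 7, 19], 'age': [21, 31, 27]}  # -> info = {'y': [9, 7, 19], 'age': [21, 31, 27]}
result = info['y'][1] + info['age'][1]  # -> result = 38

Answer: 38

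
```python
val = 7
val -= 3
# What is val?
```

Answer: 4

Derivation:
Trace (tracking val):
val = 7  # -> val = 7
val -= 3  # -> val = 4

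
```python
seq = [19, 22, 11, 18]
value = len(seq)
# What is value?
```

Trace (tracking value):
seq = [19, 22, 11, 18]  # -> seq = [19, 22, 11, 18]
value = len(seq)  # -> value = 4

Answer: 4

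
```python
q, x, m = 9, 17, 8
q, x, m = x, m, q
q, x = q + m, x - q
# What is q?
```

Answer: 26

Derivation:
Trace (tracking q):
q, x, m = (9, 17, 8)  # -> q = 9, x = 17, m = 8
q, x, m = (x, m, q)  # -> q = 17, x = 8, m = 9
q, x = (q + m, x - q)  # -> q = 26, x = -9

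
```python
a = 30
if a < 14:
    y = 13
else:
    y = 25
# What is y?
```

Answer: 25

Derivation:
Trace (tracking y):
a = 30  # -> a = 30
if a < 14:  # condition is False
else:
    y = 25  # -> y = 25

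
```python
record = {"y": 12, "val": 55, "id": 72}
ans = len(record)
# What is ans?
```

Answer: 3

Derivation:
Trace (tracking ans):
record = {'y': 12, 'val': 55, 'id': 72}  # -> record = {'y': 12, 'val': 55, 'id': 72}
ans = len(record)  # -> ans = 3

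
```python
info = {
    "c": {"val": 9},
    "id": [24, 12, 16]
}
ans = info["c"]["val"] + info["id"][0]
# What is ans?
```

Trace (tracking ans):
info = {'c': {'val': 9}, 'id': [24, 12, 16]}  # -> info = {'c': {'val': 9}, 'id': [24, 12, 16]}
ans = info['c']['val'] + info['id'][0]  # -> ans = 33

Answer: 33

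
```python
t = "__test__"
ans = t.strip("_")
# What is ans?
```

Answer: 'test'

Derivation:
Trace (tracking ans):
t = '__test__'  # -> t = '__test__'
ans = t.strip('_')  # -> ans = 'test'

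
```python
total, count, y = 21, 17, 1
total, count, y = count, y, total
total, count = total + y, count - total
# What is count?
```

Trace (tracking count):
total, count, y = (21, 17, 1)  # -> total = 21, count = 17, y = 1
total, count, y = (count, y, total)  # -> total = 17, count = 1, y = 21
total, count = (total + y, count - total)  # -> total = 38, count = -16

Answer: -16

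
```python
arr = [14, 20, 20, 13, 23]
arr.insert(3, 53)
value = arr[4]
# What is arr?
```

Answer: [14, 20, 20, 53, 13, 23]

Derivation:
Trace (tracking arr):
arr = [14, 20, 20, 13, 23]  # -> arr = [14, 20, 20, 13, 23]
arr.insert(3, 53)  # -> arr = [14, 20, 20, 53, 13, 23]
value = arr[4]  # -> value = 13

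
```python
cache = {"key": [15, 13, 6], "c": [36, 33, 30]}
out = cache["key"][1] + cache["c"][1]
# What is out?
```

Trace (tracking out):
cache = {'key': [15, 13, 6], 'c': [36, 33, 30]}  # -> cache = {'key': [15, 13, 6], 'c': [36, 33, 30]}
out = cache['key'][1] + cache['c'][1]  # -> out = 46

Answer: 46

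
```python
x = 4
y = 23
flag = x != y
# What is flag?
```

Trace (tracking flag):
x = 4  # -> x = 4
y = 23  # -> y = 23
flag = x != y  # -> flag = True

Answer: True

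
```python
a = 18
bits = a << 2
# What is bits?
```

Answer: 72

Derivation:
Trace (tracking bits):
a = 18  # -> a = 18
bits = a << 2  # -> bits = 72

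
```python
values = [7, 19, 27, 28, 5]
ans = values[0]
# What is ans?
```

Trace (tracking ans):
values = [7, 19, 27, 28, 5]  # -> values = [7, 19, 27, 28, 5]
ans = values[0]  # -> ans = 7

Answer: 7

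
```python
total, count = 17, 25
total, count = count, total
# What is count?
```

Trace (tracking count):
total, count = (17, 25)  # -> total = 17, count = 25
total, count = (count, total)  # -> total = 25, count = 17

Answer: 17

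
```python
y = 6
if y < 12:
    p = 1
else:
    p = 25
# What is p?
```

Answer: 1

Derivation:
Trace (tracking p):
y = 6  # -> y = 6
if y < 12:  # condition is True
    p = 1  # -> p = 1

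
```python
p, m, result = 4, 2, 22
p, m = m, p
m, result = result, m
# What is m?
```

Answer: 22

Derivation:
Trace (tracking m):
p, m, result = (4, 2, 22)  # -> p = 4, m = 2, result = 22
p, m = (m, p)  # -> p = 2, m = 4
m, result = (result, m)  # -> m = 22, result = 4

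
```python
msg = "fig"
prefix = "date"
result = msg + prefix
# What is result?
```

Answer: 'figdate'

Derivation:
Trace (tracking result):
msg = 'fig'  # -> msg = 'fig'
prefix = 'date'  # -> prefix = 'date'
result = msg + prefix  # -> result = 'figdate'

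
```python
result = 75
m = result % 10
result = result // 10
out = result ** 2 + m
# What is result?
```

Trace (tracking result):
result = 75  # -> result = 75
m = result % 10  # -> m = 5
result = result // 10  # -> result = 7
out = result ** 2 + m  # -> out = 54

Answer: 7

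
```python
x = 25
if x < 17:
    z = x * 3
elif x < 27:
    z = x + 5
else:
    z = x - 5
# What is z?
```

Trace (tracking z):
x = 25  # -> x = 25
if x < 17:  # condition is False
elif x < 27:  # condition is True
    z = x + 5  # -> z = 30

Answer: 30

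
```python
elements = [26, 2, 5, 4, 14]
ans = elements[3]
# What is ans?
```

Trace (tracking ans):
elements = [26, 2, 5, 4, 14]  # -> elements = [26, 2, 5, 4, 14]
ans = elements[3]  # -> ans = 4

Answer: 4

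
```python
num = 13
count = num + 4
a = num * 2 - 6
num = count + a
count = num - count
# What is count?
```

Answer: 20

Derivation:
Trace (tracking count):
num = 13  # -> num = 13
count = num + 4  # -> count = 17
a = num * 2 - 6  # -> a = 20
num = count + a  # -> num = 37
count = num - count  # -> count = 20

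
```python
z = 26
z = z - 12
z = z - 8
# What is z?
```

Answer: 6

Derivation:
Trace (tracking z):
z = 26  # -> z = 26
z = z - 12  # -> z = 14
z = z - 8  # -> z = 6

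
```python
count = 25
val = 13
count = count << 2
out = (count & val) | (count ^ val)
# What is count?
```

Answer: 100

Derivation:
Trace (tracking count):
count = 25  # -> count = 25
val = 13  # -> val = 13
count = count << 2  # -> count = 100
out = count & val | count ^ val  # -> out = 109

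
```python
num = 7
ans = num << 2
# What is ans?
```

Trace (tracking ans):
num = 7  # -> num = 7
ans = num << 2  # -> ans = 28

Answer: 28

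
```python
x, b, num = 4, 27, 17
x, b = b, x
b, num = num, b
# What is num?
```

Answer: 4

Derivation:
Trace (tracking num):
x, b, num = (4, 27, 17)  # -> x = 4, b = 27, num = 17
x, b = (b, x)  # -> x = 27, b = 4
b, num = (num, b)  # -> b = 17, num = 4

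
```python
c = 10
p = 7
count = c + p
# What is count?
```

Trace (tracking count):
c = 10  # -> c = 10
p = 7  # -> p = 7
count = c + p  # -> count = 17

Answer: 17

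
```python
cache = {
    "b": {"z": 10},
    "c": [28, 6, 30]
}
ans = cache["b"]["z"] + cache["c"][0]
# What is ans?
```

Trace (tracking ans):
cache = {'b': {'z': 10}, 'c': [28, 6, 30]}  # -> cache = {'b': {'z': 10}, 'c': [28, 6, 30]}
ans = cache['b']['z'] + cache['c'][0]  # -> ans = 38

Answer: 38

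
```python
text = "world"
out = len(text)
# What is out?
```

Answer: 5

Derivation:
Trace (tracking out):
text = 'world'  # -> text = 'world'
out = len(text)  # -> out = 5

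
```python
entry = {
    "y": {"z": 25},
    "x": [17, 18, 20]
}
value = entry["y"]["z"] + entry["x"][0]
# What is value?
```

Answer: 42

Derivation:
Trace (tracking value):
entry = {'y': {'z': 25}, 'x': [17, 18, 20]}  # -> entry = {'y': {'z': 25}, 'x': [17, 18, 20]}
value = entry['y']['z'] + entry['x'][0]  # -> value = 42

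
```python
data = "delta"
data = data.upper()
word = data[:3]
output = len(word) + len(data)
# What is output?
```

Answer: 8

Derivation:
Trace (tracking output):
data = 'delta'  # -> data = 'delta'
data = data.upper()  # -> data = 'DELTA'
word = data[:3]  # -> word = 'DEL'
output = len(word) + len(data)  # -> output = 8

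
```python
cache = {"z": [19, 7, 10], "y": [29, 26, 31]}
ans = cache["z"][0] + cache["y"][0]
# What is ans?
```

Answer: 48

Derivation:
Trace (tracking ans):
cache = {'z': [19, 7, 10], 'y': [29, 26, 31]}  # -> cache = {'z': [19, 7, 10], 'y': [29, 26, 31]}
ans = cache['z'][0] + cache['y'][0]  # -> ans = 48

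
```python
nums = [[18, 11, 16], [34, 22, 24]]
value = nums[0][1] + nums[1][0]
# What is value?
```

Answer: 45

Derivation:
Trace (tracking value):
nums = [[18, 11, 16], [34, 22, 24]]  # -> nums = [[18, 11, 16], [34, 22, 24]]
value = nums[0][1] + nums[1][0]  # -> value = 45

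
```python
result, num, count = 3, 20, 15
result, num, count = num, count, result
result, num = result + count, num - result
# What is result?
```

Trace (tracking result):
result, num, count = (3, 20, 15)  # -> result = 3, num = 20, count = 15
result, num, count = (num, count, result)  # -> result = 20, num = 15, count = 3
result, num = (result + count, num - result)  # -> result = 23, num = -5

Answer: 23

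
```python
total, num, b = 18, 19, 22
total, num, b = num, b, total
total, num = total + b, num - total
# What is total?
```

Trace (tracking total):
total, num, b = (18, 19, 22)  # -> total = 18, num = 19, b = 22
total, num, b = (num, b, total)  # -> total = 19, num = 22, b = 18
total, num = (total + b, num - total)  # -> total = 37, num = 3

Answer: 37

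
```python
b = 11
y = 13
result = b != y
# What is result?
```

Answer: True

Derivation:
Trace (tracking result):
b = 11  # -> b = 11
y = 13  # -> y = 13
result = b != y  # -> result = True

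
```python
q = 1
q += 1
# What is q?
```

Answer: 2

Derivation:
Trace (tracking q):
q = 1  # -> q = 1
q += 1  # -> q = 2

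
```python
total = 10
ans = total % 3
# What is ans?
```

Trace (tracking ans):
total = 10  # -> total = 10
ans = total % 3  # -> ans = 1

Answer: 1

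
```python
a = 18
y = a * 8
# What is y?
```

Trace (tracking y):
a = 18  # -> a = 18
y = a * 8  # -> y = 144

Answer: 144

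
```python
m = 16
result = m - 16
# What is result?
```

Answer: 0

Derivation:
Trace (tracking result):
m = 16  # -> m = 16
result = m - 16  # -> result = 0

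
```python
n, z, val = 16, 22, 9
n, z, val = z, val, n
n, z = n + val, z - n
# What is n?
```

Answer: 38

Derivation:
Trace (tracking n):
n, z, val = (16, 22, 9)  # -> n = 16, z = 22, val = 9
n, z, val = (z, val, n)  # -> n = 22, z = 9, val = 16
n, z = (n + val, z - n)  # -> n = 38, z = -13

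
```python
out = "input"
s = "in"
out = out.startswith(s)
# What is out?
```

Answer: True

Derivation:
Trace (tracking out):
out = 'input'  # -> out = 'input'
s = 'in'  # -> s = 'in'
out = out.startswith(s)  # -> out = True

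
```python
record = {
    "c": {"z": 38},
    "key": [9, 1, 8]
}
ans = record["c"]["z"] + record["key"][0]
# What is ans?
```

Trace (tracking ans):
record = {'c': {'z': 38}, 'key': [9, 1, 8]}  # -> record = {'c': {'z': 38}, 'key': [9, 1, 8]}
ans = record['c']['z'] + record['key'][0]  # -> ans = 47

Answer: 47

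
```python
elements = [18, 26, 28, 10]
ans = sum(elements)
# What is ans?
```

Answer: 82

Derivation:
Trace (tracking ans):
elements = [18, 26, 28, 10]  # -> elements = [18, 26, 28, 10]
ans = sum(elements)  # -> ans = 82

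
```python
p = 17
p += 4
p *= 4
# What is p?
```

Answer: 84

Derivation:
Trace (tracking p):
p = 17  # -> p = 17
p += 4  # -> p = 21
p *= 4  # -> p = 84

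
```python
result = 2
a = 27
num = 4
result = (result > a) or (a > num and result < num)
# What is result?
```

Answer: True

Derivation:
Trace (tracking result):
result = 2  # -> result = 2
a = 27  # -> a = 27
num = 4  # -> num = 4
result = result > a or (a > num and result < num)  # -> result = True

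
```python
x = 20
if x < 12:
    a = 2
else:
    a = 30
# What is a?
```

Answer: 30

Derivation:
Trace (tracking a):
x = 20  # -> x = 20
if x < 12:  # condition is False
else:
    a = 30  # -> a = 30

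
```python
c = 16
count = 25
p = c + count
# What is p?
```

Trace (tracking p):
c = 16  # -> c = 16
count = 25  # -> count = 25
p = c + count  # -> p = 41

Answer: 41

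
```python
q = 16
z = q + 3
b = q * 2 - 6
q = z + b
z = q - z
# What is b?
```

Answer: 26

Derivation:
Trace (tracking b):
q = 16  # -> q = 16
z = q + 3  # -> z = 19
b = q * 2 - 6  # -> b = 26
q = z + b  # -> q = 45
z = q - z  # -> z = 26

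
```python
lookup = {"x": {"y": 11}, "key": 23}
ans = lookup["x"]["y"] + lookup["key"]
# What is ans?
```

Answer: 34

Derivation:
Trace (tracking ans):
lookup = {'x': {'y': 11}, 'key': 23}  # -> lookup = {'x': {'y': 11}, 'key': 23}
ans = lookup['x']['y'] + lookup['key']  # -> ans = 34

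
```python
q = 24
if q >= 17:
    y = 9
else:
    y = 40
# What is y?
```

Answer: 9

Derivation:
Trace (tracking y):
q = 24  # -> q = 24
if q >= 17:  # condition is True
    y = 9  # -> y = 9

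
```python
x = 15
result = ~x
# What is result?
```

Trace (tracking result):
x = 15  # -> x = 15
result = ~x  # -> result = -16

Answer: -16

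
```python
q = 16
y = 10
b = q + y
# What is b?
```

Trace (tracking b):
q = 16  # -> q = 16
y = 10  # -> y = 10
b = q + y  # -> b = 26

Answer: 26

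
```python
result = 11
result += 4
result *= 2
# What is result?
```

Trace (tracking result):
result = 11  # -> result = 11
result += 4  # -> result = 15
result *= 2  # -> result = 30

Answer: 30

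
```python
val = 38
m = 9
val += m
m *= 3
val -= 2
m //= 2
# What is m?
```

Answer: 13

Derivation:
Trace (tracking m):
val = 38  # -> val = 38
m = 9  # -> m = 9
val += m  # -> val = 47
m *= 3  # -> m = 27
val -= 2  # -> val = 45
m //= 2  # -> m = 13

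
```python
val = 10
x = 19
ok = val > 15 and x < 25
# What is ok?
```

Trace (tracking ok):
val = 10  # -> val = 10
x = 19  # -> x = 19
ok = val > 15 and x < 25  # -> ok = False

Answer: False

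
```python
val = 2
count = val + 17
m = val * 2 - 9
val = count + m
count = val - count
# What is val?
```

Trace (tracking val):
val = 2  # -> val = 2
count = val + 17  # -> count = 19
m = val * 2 - 9  # -> m = -5
val = count + m  # -> val = 14
count = val - count  # -> count = -5

Answer: 14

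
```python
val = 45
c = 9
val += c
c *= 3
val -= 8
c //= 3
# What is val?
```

Trace (tracking val):
val = 45  # -> val = 45
c = 9  # -> c = 9
val += c  # -> val = 54
c *= 3  # -> c = 27
val -= 8  # -> val = 46
c //= 3  # -> c = 9

Answer: 46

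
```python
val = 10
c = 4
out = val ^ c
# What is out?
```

Trace (tracking out):
val = 10  # -> val = 10
c = 4  # -> c = 4
out = val ^ c  # -> out = 14

Answer: 14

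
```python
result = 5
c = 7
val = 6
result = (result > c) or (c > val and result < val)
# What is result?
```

Trace (tracking result):
result = 5  # -> result = 5
c = 7  # -> c = 7
val = 6  # -> val = 6
result = result > c or (c > val and result < val)  # -> result = True

Answer: True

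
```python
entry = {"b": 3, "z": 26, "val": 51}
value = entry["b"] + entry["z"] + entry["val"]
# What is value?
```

Answer: 80

Derivation:
Trace (tracking value):
entry = {'b': 3, 'z': 26, 'val': 51}  # -> entry = {'b': 3, 'z': 26, 'val': 51}
value = entry['b'] + entry['z'] + entry['val']  # -> value = 80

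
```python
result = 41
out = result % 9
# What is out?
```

Trace (tracking out):
result = 41  # -> result = 41
out = result % 9  # -> out = 5

Answer: 5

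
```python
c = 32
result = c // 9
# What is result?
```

Trace (tracking result):
c = 32  # -> c = 32
result = c // 9  # -> result = 3

Answer: 3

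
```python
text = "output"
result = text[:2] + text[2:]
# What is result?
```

Answer: 'output'

Derivation:
Trace (tracking result):
text = 'output'  # -> text = 'output'
result = text[:2] + text[2:]  # -> result = 'output'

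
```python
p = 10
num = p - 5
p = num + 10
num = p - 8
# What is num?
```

Answer: 7

Derivation:
Trace (tracking num):
p = 10  # -> p = 10
num = p - 5  # -> num = 5
p = num + 10  # -> p = 15
num = p - 8  # -> num = 7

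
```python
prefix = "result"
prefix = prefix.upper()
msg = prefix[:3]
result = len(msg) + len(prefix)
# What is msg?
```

Trace (tracking msg):
prefix = 'result'  # -> prefix = 'result'
prefix = prefix.upper()  # -> prefix = 'RESULT'
msg = prefix[:3]  # -> msg = 'RES'
result = len(msg) + len(prefix)  # -> result = 9

Answer: 'RES'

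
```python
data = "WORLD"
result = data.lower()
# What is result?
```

Trace (tracking result):
data = 'WORLD'  # -> data = 'WORLD'
result = data.lower()  # -> result = 'world'

Answer: 'world'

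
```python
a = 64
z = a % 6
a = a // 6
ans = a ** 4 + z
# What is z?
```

Trace (tracking z):
a = 64  # -> a = 64
z = a % 6  # -> z = 4
a = a // 6  # -> a = 10
ans = a ** 4 + z  # -> ans = 10004

Answer: 4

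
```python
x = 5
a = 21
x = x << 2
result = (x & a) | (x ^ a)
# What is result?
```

Trace (tracking result):
x = 5  # -> x = 5
a = 21  # -> a = 21
x = x << 2  # -> x = 20
result = x & a | x ^ a  # -> result = 21

Answer: 21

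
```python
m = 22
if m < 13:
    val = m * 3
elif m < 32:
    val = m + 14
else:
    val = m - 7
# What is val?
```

Answer: 36

Derivation:
Trace (tracking val):
m = 22  # -> m = 22
if m < 13:  # condition is False
elif m < 32:  # condition is True
    val = m + 14  # -> val = 36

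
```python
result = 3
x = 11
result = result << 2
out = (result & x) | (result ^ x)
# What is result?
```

Answer: 12

Derivation:
Trace (tracking result):
result = 3  # -> result = 3
x = 11  # -> x = 11
result = result << 2  # -> result = 12
out = result & x | result ^ x  # -> out = 15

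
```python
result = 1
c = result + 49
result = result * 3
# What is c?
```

Trace (tracking c):
result = 1  # -> result = 1
c = result + 49  # -> c = 50
result = result * 3  # -> result = 3

Answer: 50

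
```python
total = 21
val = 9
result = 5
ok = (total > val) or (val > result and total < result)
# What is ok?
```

Trace (tracking ok):
total = 21  # -> total = 21
val = 9  # -> val = 9
result = 5  # -> result = 5
ok = total > val or (val > result and total < result)  # -> ok = True

Answer: True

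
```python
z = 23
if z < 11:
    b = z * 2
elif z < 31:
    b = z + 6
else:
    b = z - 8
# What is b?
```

Answer: 29

Derivation:
Trace (tracking b):
z = 23  # -> z = 23
if z < 11:  # condition is False
elif z < 31:  # condition is True
    b = z + 6  # -> b = 29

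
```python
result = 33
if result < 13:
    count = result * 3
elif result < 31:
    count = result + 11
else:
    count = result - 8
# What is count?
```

Answer: 25

Derivation:
Trace (tracking count):
result = 33  # -> result = 33
if result < 13:  # condition is False
elif result < 31:  # condition is False
else:
    count = result - 8  # -> count = 25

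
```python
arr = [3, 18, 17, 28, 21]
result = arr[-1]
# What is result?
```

Trace (tracking result):
arr = [3, 18, 17, 28, 21]  # -> arr = [3, 18, 17, 28, 21]
result = arr[-1]  # -> result = 21

Answer: 21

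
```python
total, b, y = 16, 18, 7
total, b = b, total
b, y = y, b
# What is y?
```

Answer: 16

Derivation:
Trace (tracking y):
total, b, y = (16, 18, 7)  # -> total = 16, b = 18, y = 7
total, b = (b, total)  # -> total = 18, b = 16
b, y = (y, b)  # -> b = 7, y = 16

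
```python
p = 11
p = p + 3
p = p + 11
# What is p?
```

Trace (tracking p):
p = 11  # -> p = 11
p = p + 3  # -> p = 14
p = p + 11  # -> p = 25

Answer: 25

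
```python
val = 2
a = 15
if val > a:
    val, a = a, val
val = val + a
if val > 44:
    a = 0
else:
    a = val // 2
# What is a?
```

Answer: 8

Derivation:
Trace (tracking a):
val = 2  # -> val = 2
a = 15  # -> a = 15
if val > a:  # condition is False
val = val + a  # -> val = 17
if val > 44:  # condition is False
else:
    a = val // 2  # -> a = 8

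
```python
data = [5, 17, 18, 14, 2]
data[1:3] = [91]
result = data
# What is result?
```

Trace (tracking result):
data = [5, 17, 18, 14, 2]  # -> data = [5, 17, 18, 14, 2]
data[1:3] = [91]  # -> data = [5, 91, 14, 2]
result = data  # -> result = [5, 91, 14, 2]

Answer: [5, 91, 14, 2]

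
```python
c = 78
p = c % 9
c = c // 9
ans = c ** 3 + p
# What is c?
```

Answer: 8

Derivation:
Trace (tracking c):
c = 78  # -> c = 78
p = c % 9  # -> p = 6
c = c // 9  # -> c = 8
ans = c ** 3 + p  # -> ans = 518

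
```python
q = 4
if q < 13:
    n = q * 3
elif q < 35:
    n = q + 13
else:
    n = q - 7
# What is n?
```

Trace (tracking n):
q = 4  # -> q = 4
if q < 13:  # condition is True
    n = q * 3  # -> n = 12

Answer: 12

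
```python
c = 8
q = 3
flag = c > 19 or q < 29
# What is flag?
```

Trace (tracking flag):
c = 8  # -> c = 8
q = 3  # -> q = 3
flag = c > 19 or q < 29  # -> flag = True

Answer: True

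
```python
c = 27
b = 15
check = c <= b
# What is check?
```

Trace (tracking check):
c = 27  # -> c = 27
b = 15  # -> b = 15
check = c <= b  # -> check = False

Answer: False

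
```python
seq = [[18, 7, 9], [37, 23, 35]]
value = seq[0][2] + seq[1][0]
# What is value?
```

Trace (tracking value):
seq = [[18, 7, 9], [37, 23, 35]]  # -> seq = [[18, 7, 9], [37, 23, 35]]
value = seq[0][2] + seq[1][0]  # -> value = 46

Answer: 46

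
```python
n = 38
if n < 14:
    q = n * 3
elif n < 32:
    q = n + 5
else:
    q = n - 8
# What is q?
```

Answer: 30

Derivation:
Trace (tracking q):
n = 38  # -> n = 38
if n < 14:  # condition is False
elif n < 32:  # condition is False
else:
    q = n - 8  # -> q = 30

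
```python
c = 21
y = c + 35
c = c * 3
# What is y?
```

Answer: 56

Derivation:
Trace (tracking y):
c = 21  # -> c = 21
y = c + 35  # -> y = 56
c = c * 3  # -> c = 63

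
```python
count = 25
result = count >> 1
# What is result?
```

Trace (tracking result):
count = 25  # -> count = 25
result = count >> 1  # -> result = 12

Answer: 12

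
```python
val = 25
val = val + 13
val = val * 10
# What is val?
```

Answer: 380

Derivation:
Trace (tracking val):
val = 25  # -> val = 25
val = val + 13  # -> val = 38
val = val * 10  # -> val = 380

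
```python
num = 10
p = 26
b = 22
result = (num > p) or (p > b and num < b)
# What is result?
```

Answer: True

Derivation:
Trace (tracking result):
num = 10  # -> num = 10
p = 26  # -> p = 26
b = 22  # -> b = 22
result = num > p or (p > b and num < b)  # -> result = True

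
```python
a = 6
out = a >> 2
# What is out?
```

Answer: 1

Derivation:
Trace (tracking out):
a = 6  # -> a = 6
out = a >> 2  # -> out = 1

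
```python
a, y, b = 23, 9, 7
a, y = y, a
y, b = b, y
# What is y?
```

Answer: 7

Derivation:
Trace (tracking y):
a, y, b = (23, 9, 7)  # -> a = 23, y = 9, b = 7
a, y = (y, a)  # -> a = 9, y = 23
y, b = (b, y)  # -> y = 7, b = 23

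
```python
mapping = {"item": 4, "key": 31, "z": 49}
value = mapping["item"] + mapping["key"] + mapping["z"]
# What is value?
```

Answer: 84

Derivation:
Trace (tracking value):
mapping = {'item': 4, 'key': 31, 'z': 49}  # -> mapping = {'item': 4, 'key': 31, 'z': 49}
value = mapping['item'] + mapping['key'] + mapping['z']  # -> value = 84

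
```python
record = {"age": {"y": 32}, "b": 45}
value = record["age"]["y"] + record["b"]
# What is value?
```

Trace (tracking value):
record = {'age': {'y': 32}, 'b': 45}  # -> record = {'age': {'y': 32}, 'b': 45}
value = record['age']['y'] + record['b']  # -> value = 77

Answer: 77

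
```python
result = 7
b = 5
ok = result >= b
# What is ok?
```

Answer: True

Derivation:
Trace (tracking ok):
result = 7  # -> result = 7
b = 5  # -> b = 5
ok = result >= b  # -> ok = True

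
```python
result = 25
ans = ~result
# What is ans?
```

Trace (tracking ans):
result = 25  # -> result = 25
ans = ~result  # -> ans = -26

Answer: -26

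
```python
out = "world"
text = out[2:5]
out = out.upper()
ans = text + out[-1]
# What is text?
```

Answer: 'rld'

Derivation:
Trace (tracking text):
out = 'world'  # -> out = 'world'
text = out[2:5]  # -> text = 'rld'
out = out.upper()  # -> out = 'WORLD'
ans = text + out[-1]  # -> ans = 'rldD'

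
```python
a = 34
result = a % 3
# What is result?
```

Trace (tracking result):
a = 34  # -> a = 34
result = a % 3  # -> result = 1

Answer: 1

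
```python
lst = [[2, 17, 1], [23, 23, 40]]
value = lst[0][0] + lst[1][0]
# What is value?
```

Answer: 25

Derivation:
Trace (tracking value):
lst = [[2, 17, 1], [23, 23, 40]]  # -> lst = [[2, 17, 1], [23, 23, 40]]
value = lst[0][0] + lst[1][0]  # -> value = 25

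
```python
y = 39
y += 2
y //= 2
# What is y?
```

Trace (tracking y):
y = 39  # -> y = 39
y += 2  # -> y = 41
y //= 2  # -> y = 20

Answer: 20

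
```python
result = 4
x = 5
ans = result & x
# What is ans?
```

Answer: 4

Derivation:
Trace (tracking ans):
result = 4  # -> result = 4
x = 5  # -> x = 5
ans = result & x  # -> ans = 4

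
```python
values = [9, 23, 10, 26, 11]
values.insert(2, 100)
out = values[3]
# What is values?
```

Trace (tracking values):
values = [9, 23, 10, 26, 11]  # -> values = [9, 23, 10, 26, 11]
values.insert(2, 100)  # -> values = [9, 23, 100, 10, 26, 11]
out = values[3]  # -> out = 10

Answer: [9, 23, 100, 10, 26, 11]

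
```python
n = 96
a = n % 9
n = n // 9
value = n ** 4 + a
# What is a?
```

Trace (tracking a):
n = 96  # -> n = 96
a = n % 9  # -> a = 6
n = n // 9  # -> n = 10
value = n ** 4 + a  # -> value = 10006

Answer: 6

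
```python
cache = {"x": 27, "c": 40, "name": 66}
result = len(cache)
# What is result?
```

Answer: 3

Derivation:
Trace (tracking result):
cache = {'x': 27, 'c': 40, 'name': 66}  # -> cache = {'x': 27, 'c': 40, 'name': 66}
result = len(cache)  # -> result = 3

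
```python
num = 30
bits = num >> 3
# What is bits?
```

Answer: 3

Derivation:
Trace (tracking bits):
num = 30  # -> num = 30
bits = num >> 3  # -> bits = 3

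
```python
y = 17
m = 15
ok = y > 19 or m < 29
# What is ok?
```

Answer: True

Derivation:
Trace (tracking ok):
y = 17  # -> y = 17
m = 15  # -> m = 15
ok = y > 19 or m < 29  # -> ok = True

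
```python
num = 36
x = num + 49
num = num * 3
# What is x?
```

Answer: 85

Derivation:
Trace (tracking x):
num = 36  # -> num = 36
x = num + 49  # -> x = 85
num = num * 3  # -> num = 108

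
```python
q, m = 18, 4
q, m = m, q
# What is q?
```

Answer: 4

Derivation:
Trace (tracking q):
q, m = (18, 4)  # -> q = 18, m = 4
q, m = (m, q)  # -> q = 4, m = 18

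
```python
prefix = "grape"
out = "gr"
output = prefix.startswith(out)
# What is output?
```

Answer: True

Derivation:
Trace (tracking output):
prefix = 'grape'  # -> prefix = 'grape'
out = 'gr'  # -> out = 'gr'
output = prefix.startswith(out)  # -> output = True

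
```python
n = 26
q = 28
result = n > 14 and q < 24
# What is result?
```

Trace (tracking result):
n = 26  # -> n = 26
q = 28  # -> q = 28
result = n > 14 and q < 24  # -> result = False

Answer: False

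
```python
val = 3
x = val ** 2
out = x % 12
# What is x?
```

Trace (tracking x):
val = 3  # -> val = 3
x = val ** 2  # -> x = 9
out = x % 12  # -> out = 9

Answer: 9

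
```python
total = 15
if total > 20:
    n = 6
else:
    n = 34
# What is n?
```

Answer: 34

Derivation:
Trace (tracking n):
total = 15  # -> total = 15
if total > 20:  # condition is False
else:
    n = 34  # -> n = 34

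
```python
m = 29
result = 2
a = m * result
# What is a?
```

Trace (tracking a):
m = 29  # -> m = 29
result = 2  # -> result = 2
a = m * result  # -> a = 58

Answer: 58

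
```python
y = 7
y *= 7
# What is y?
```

Answer: 49

Derivation:
Trace (tracking y):
y = 7  # -> y = 7
y *= 7  # -> y = 49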